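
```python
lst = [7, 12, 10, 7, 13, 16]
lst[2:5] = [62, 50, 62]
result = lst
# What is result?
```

lst starts as [7, 12, 10, 7, 13, 16] (length 6). The slice lst[2:5] covers indices [2, 3, 4] with values [10, 7, 13]. Replacing that slice with [62, 50, 62] (same length) produces [7, 12, 62, 50, 62, 16].

[7, 12, 62, 50, 62, 16]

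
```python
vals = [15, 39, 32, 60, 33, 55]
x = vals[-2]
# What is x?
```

vals has length 6. Negative index -2 maps to positive index 6 + (-2) = 4. vals[4] = 33.

33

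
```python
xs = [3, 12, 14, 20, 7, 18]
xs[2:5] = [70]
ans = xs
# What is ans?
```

xs starts as [3, 12, 14, 20, 7, 18] (length 6). The slice xs[2:5] covers indices [2, 3, 4] with values [14, 20, 7]. Replacing that slice with [70] (different length) produces [3, 12, 70, 18].

[3, 12, 70, 18]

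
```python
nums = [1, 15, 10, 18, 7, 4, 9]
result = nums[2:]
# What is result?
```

nums has length 7. The slice nums[2:] selects indices [2, 3, 4, 5, 6] (2->10, 3->18, 4->7, 5->4, 6->9), giving [10, 18, 7, 4, 9].

[10, 18, 7, 4, 9]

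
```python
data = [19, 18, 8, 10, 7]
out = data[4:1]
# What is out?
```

data has length 5. The slice data[4:1] resolves to an empty index range, so the result is [].

[]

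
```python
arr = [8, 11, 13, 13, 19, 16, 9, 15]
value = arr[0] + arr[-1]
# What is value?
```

arr has length 8. arr[0] = 8.
arr has length 8. Negative index -1 maps to positive index 8 + (-1) = 7. arr[7] = 15.
Sum: 8 + 15 = 23.

23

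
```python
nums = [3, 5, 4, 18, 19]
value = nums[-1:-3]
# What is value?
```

nums has length 5. The slice nums[-1:-3] resolves to an empty index range, so the result is [].

[]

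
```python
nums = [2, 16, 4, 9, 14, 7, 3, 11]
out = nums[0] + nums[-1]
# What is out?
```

nums has length 8. nums[0] = 2.
nums has length 8. Negative index -1 maps to positive index 8 + (-1) = 7. nums[7] = 11.
Sum: 2 + 11 = 13.

13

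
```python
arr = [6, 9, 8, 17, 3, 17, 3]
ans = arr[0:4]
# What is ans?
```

arr has length 7. The slice arr[0:4] selects indices [0, 1, 2, 3] (0->6, 1->9, 2->8, 3->17), giving [6, 9, 8, 17].

[6, 9, 8, 17]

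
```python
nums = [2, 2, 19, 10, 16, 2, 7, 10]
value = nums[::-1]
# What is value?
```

nums has length 8. The slice nums[::-1] selects indices [7, 6, 5, 4, 3, 2, 1, 0] (7->10, 6->7, 5->2, 4->16, 3->10, 2->19, 1->2, 0->2), giving [10, 7, 2, 16, 10, 19, 2, 2].

[10, 7, 2, 16, 10, 19, 2, 2]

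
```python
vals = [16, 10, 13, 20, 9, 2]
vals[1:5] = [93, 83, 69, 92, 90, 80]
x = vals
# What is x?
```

vals starts as [16, 10, 13, 20, 9, 2] (length 6). The slice vals[1:5] covers indices [1, 2, 3, 4] with values [10, 13, 20, 9]. Replacing that slice with [93, 83, 69, 92, 90, 80] (different length) produces [16, 93, 83, 69, 92, 90, 80, 2].

[16, 93, 83, 69, 92, 90, 80, 2]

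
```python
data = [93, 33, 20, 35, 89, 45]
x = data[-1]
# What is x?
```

data has length 6. Negative index -1 maps to positive index 6 + (-1) = 5. data[5] = 45.

45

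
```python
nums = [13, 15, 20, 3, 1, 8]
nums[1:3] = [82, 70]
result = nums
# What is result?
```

nums starts as [13, 15, 20, 3, 1, 8] (length 6). The slice nums[1:3] covers indices [1, 2] with values [15, 20]. Replacing that slice with [82, 70] (same length) produces [13, 82, 70, 3, 1, 8].

[13, 82, 70, 3, 1, 8]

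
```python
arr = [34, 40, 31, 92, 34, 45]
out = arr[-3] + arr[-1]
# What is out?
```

arr has length 6. Negative index -3 maps to positive index 6 + (-3) = 3. arr[3] = 92.
arr has length 6. Negative index -1 maps to positive index 6 + (-1) = 5. arr[5] = 45.
Sum: 92 + 45 = 137.

137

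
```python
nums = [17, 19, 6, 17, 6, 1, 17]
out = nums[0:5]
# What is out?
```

nums has length 7. The slice nums[0:5] selects indices [0, 1, 2, 3, 4] (0->17, 1->19, 2->6, 3->17, 4->6), giving [17, 19, 6, 17, 6].

[17, 19, 6, 17, 6]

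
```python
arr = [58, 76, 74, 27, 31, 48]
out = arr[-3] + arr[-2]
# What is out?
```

arr has length 6. Negative index -3 maps to positive index 6 + (-3) = 3. arr[3] = 27.
arr has length 6. Negative index -2 maps to positive index 6 + (-2) = 4. arr[4] = 31.
Sum: 27 + 31 = 58.

58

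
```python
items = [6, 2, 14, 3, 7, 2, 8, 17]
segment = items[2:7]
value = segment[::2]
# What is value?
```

items has length 8. The slice items[2:7] selects indices [2, 3, 4, 5, 6] (2->14, 3->3, 4->7, 5->2, 6->8), giving [14, 3, 7, 2, 8]. So segment = [14, 3, 7, 2, 8]. segment has length 5. The slice segment[::2] selects indices [0, 2, 4] (0->14, 2->7, 4->8), giving [14, 7, 8].

[14, 7, 8]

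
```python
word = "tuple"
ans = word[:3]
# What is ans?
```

word has length 5. The slice word[:3] selects indices [0, 1, 2] (0->'t', 1->'u', 2->'p'), giving 'tup'.

'tup'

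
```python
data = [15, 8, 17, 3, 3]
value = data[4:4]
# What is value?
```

data has length 5. The slice data[4:4] resolves to an empty index range, so the result is [].

[]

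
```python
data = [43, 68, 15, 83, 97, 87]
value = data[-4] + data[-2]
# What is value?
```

data has length 6. Negative index -4 maps to positive index 6 + (-4) = 2. data[2] = 15.
data has length 6. Negative index -2 maps to positive index 6 + (-2) = 4. data[4] = 97.
Sum: 15 + 97 = 112.

112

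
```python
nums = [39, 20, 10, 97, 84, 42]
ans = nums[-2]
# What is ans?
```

nums has length 6. Negative index -2 maps to positive index 6 + (-2) = 4. nums[4] = 84.

84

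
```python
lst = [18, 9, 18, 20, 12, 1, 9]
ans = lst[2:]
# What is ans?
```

lst has length 7. The slice lst[2:] selects indices [2, 3, 4, 5, 6] (2->18, 3->20, 4->12, 5->1, 6->9), giving [18, 20, 12, 1, 9].

[18, 20, 12, 1, 9]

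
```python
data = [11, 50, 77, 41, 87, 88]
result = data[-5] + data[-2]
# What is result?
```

data has length 6. Negative index -5 maps to positive index 6 + (-5) = 1. data[1] = 50.
data has length 6. Negative index -2 maps to positive index 6 + (-2) = 4. data[4] = 87.
Sum: 50 + 87 = 137.

137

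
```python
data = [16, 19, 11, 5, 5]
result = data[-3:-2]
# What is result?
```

data has length 5. The slice data[-3:-2] selects indices [2] (2->11), giving [11].

[11]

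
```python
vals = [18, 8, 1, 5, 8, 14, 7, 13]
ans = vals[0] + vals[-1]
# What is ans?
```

vals has length 8. vals[0] = 18.
vals has length 8. Negative index -1 maps to positive index 8 + (-1) = 7. vals[7] = 13.
Sum: 18 + 13 = 31.

31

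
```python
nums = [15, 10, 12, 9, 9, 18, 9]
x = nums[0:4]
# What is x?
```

nums has length 7. The slice nums[0:4] selects indices [0, 1, 2, 3] (0->15, 1->10, 2->12, 3->9), giving [15, 10, 12, 9].

[15, 10, 12, 9]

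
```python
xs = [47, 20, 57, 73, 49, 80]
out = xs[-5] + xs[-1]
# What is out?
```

xs has length 6. Negative index -5 maps to positive index 6 + (-5) = 1. xs[1] = 20.
xs has length 6. Negative index -1 maps to positive index 6 + (-1) = 5. xs[5] = 80.
Sum: 20 + 80 = 100.

100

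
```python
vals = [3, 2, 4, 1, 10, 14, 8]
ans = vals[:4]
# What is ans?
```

vals has length 7. The slice vals[:4] selects indices [0, 1, 2, 3] (0->3, 1->2, 2->4, 3->1), giving [3, 2, 4, 1].

[3, 2, 4, 1]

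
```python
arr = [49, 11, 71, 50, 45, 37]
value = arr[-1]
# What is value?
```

arr has length 6. Negative index -1 maps to positive index 6 + (-1) = 5. arr[5] = 37.

37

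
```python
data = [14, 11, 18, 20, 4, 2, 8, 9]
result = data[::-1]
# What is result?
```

data has length 8. The slice data[::-1] selects indices [7, 6, 5, 4, 3, 2, 1, 0] (7->9, 6->8, 5->2, 4->4, 3->20, 2->18, 1->11, 0->14), giving [9, 8, 2, 4, 20, 18, 11, 14].

[9, 8, 2, 4, 20, 18, 11, 14]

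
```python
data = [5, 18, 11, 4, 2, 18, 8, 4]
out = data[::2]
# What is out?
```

data has length 8. The slice data[::2] selects indices [0, 2, 4, 6] (0->5, 2->11, 4->2, 6->8), giving [5, 11, 2, 8].

[5, 11, 2, 8]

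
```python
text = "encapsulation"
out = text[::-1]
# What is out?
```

text has length 13. The slice text[::-1] selects indices [12, 11, 10, 9, 8, 7, 6, 5, 4, 3, 2, 1, 0] (12->'n', 11->'o', 10->'i', 9->'t', 8->'a', 7->'l', 6->'u', 5->'s', 4->'p', 3->'a', 2->'c', 1->'n', 0->'e'), giving 'noitaluspacne'.

'noitaluspacne'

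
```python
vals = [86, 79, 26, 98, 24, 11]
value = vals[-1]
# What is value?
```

vals has length 6. Negative index -1 maps to positive index 6 + (-1) = 5. vals[5] = 11.

11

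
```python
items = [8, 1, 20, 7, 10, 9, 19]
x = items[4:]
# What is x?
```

items has length 7. The slice items[4:] selects indices [4, 5, 6] (4->10, 5->9, 6->19), giving [10, 9, 19].

[10, 9, 19]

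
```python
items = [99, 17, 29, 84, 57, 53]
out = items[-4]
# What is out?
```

items has length 6. Negative index -4 maps to positive index 6 + (-4) = 2. items[2] = 29.

29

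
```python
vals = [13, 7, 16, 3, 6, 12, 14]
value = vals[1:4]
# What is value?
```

vals has length 7. The slice vals[1:4] selects indices [1, 2, 3] (1->7, 2->16, 3->3), giving [7, 16, 3].

[7, 16, 3]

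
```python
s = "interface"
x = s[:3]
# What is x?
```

s has length 9. The slice s[:3] selects indices [0, 1, 2] (0->'i', 1->'n', 2->'t'), giving 'int'.

'int'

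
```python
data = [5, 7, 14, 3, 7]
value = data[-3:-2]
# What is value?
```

data has length 5. The slice data[-3:-2] selects indices [2] (2->14), giving [14].

[14]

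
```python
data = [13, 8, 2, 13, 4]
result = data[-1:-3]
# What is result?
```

data has length 5. The slice data[-1:-3] resolves to an empty index range, so the result is [].

[]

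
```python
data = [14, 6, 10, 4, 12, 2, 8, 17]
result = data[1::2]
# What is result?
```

data has length 8. The slice data[1::2] selects indices [1, 3, 5, 7] (1->6, 3->4, 5->2, 7->17), giving [6, 4, 2, 17].

[6, 4, 2, 17]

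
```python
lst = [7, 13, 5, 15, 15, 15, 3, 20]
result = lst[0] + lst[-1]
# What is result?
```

lst has length 8. lst[0] = 7.
lst has length 8. Negative index -1 maps to positive index 8 + (-1) = 7. lst[7] = 20.
Sum: 7 + 20 = 27.

27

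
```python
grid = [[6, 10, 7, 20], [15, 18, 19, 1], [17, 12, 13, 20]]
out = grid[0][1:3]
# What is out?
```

grid[0] = [6, 10, 7, 20]. grid[0] has length 4. The slice grid[0][1:3] selects indices [1, 2] (1->10, 2->7), giving [10, 7].

[10, 7]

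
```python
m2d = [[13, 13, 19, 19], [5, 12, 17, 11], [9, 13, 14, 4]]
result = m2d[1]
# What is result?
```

m2d has 3 rows. Row 1 is [5, 12, 17, 11].

[5, 12, 17, 11]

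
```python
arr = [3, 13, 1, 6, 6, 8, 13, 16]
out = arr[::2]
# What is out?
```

arr has length 8. The slice arr[::2] selects indices [0, 2, 4, 6] (0->3, 2->1, 4->6, 6->13), giving [3, 1, 6, 13].

[3, 1, 6, 13]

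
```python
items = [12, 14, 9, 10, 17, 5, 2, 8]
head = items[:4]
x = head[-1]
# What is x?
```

items has length 8. The slice items[:4] selects indices [0, 1, 2, 3] (0->12, 1->14, 2->9, 3->10), giving [12, 14, 9, 10]. So head = [12, 14, 9, 10]. Then head[-1] = 10.

10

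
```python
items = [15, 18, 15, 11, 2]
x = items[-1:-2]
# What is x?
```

items has length 5. The slice items[-1:-2] resolves to an empty index range, so the result is [].

[]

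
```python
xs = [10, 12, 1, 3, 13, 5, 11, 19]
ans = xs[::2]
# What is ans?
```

xs has length 8. The slice xs[::2] selects indices [0, 2, 4, 6] (0->10, 2->1, 4->13, 6->11), giving [10, 1, 13, 11].

[10, 1, 13, 11]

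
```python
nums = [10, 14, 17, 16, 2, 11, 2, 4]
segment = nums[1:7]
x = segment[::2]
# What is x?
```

nums has length 8. The slice nums[1:7] selects indices [1, 2, 3, 4, 5, 6] (1->14, 2->17, 3->16, 4->2, 5->11, 6->2), giving [14, 17, 16, 2, 11, 2]. So segment = [14, 17, 16, 2, 11, 2]. segment has length 6. The slice segment[::2] selects indices [0, 2, 4] (0->14, 2->16, 4->11), giving [14, 16, 11].

[14, 16, 11]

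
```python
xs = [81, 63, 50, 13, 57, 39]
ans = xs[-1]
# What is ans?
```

xs has length 6. Negative index -1 maps to positive index 6 + (-1) = 5. xs[5] = 39.

39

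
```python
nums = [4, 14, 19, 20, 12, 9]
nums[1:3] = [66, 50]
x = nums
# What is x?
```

nums starts as [4, 14, 19, 20, 12, 9] (length 6). The slice nums[1:3] covers indices [1, 2] with values [14, 19]. Replacing that slice with [66, 50] (same length) produces [4, 66, 50, 20, 12, 9].

[4, 66, 50, 20, 12, 9]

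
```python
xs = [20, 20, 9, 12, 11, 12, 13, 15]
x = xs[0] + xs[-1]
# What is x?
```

xs has length 8. xs[0] = 20.
xs has length 8. Negative index -1 maps to positive index 8 + (-1) = 7. xs[7] = 15.
Sum: 20 + 15 = 35.

35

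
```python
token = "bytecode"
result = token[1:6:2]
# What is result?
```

token has length 8. The slice token[1:6:2] selects indices [1, 3, 5] (1->'y', 3->'e', 5->'o'), giving 'yeo'.

'yeo'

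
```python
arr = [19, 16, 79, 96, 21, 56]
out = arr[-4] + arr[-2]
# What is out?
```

arr has length 6. Negative index -4 maps to positive index 6 + (-4) = 2. arr[2] = 79.
arr has length 6. Negative index -2 maps to positive index 6 + (-2) = 4. arr[4] = 21.
Sum: 79 + 21 = 100.

100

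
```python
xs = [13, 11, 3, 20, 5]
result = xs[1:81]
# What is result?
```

xs has length 5. The slice xs[1:81] selects indices [1, 2, 3, 4] (1->11, 2->3, 3->20, 4->5), giving [11, 3, 20, 5].

[11, 3, 20, 5]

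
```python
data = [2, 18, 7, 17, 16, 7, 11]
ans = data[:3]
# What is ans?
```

data has length 7. The slice data[:3] selects indices [0, 1, 2] (0->2, 1->18, 2->7), giving [2, 18, 7].

[2, 18, 7]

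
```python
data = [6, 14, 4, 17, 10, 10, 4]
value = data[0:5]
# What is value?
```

data has length 7. The slice data[0:5] selects indices [0, 1, 2, 3, 4] (0->6, 1->14, 2->4, 3->17, 4->10), giving [6, 14, 4, 17, 10].

[6, 14, 4, 17, 10]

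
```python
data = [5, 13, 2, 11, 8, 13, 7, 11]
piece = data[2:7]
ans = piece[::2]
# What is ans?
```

data has length 8. The slice data[2:7] selects indices [2, 3, 4, 5, 6] (2->2, 3->11, 4->8, 5->13, 6->7), giving [2, 11, 8, 13, 7]. So piece = [2, 11, 8, 13, 7]. piece has length 5. The slice piece[::2] selects indices [0, 2, 4] (0->2, 2->8, 4->7), giving [2, 8, 7].

[2, 8, 7]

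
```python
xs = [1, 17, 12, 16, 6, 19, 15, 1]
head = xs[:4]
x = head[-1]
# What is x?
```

xs has length 8. The slice xs[:4] selects indices [0, 1, 2, 3] (0->1, 1->17, 2->12, 3->16), giving [1, 17, 12, 16]. So head = [1, 17, 12, 16]. Then head[-1] = 16.

16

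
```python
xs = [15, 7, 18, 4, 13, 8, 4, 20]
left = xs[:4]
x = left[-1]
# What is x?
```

xs has length 8. The slice xs[:4] selects indices [0, 1, 2, 3] (0->15, 1->7, 2->18, 3->4), giving [15, 7, 18, 4]. So left = [15, 7, 18, 4]. Then left[-1] = 4.

4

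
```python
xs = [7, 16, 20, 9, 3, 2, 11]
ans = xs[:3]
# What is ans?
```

xs has length 7. The slice xs[:3] selects indices [0, 1, 2] (0->7, 1->16, 2->20), giving [7, 16, 20].

[7, 16, 20]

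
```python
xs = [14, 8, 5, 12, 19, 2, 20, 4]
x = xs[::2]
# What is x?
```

xs has length 8. The slice xs[::2] selects indices [0, 2, 4, 6] (0->14, 2->5, 4->19, 6->20), giving [14, 5, 19, 20].

[14, 5, 19, 20]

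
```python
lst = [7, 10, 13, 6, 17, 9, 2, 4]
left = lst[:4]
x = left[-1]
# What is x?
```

lst has length 8. The slice lst[:4] selects indices [0, 1, 2, 3] (0->7, 1->10, 2->13, 3->6), giving [7, 10, 13, 6]. So left = [7, 10, 13, 6]. Then left[-1] = 6.

6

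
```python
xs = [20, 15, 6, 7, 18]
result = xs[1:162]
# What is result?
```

xs has length 5. The slice xs[1:162] selects indices [1, 2, 3, 4] (1->15, 2->6, 3->7, 4->18), giving [15, 6, 7, 18].

[15, 6, 7, 18]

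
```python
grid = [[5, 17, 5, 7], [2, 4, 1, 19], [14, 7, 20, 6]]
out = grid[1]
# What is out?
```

grid has 3 rows. Row 1 is [2, 4, 1, 19].

[2, 4, 1, 19]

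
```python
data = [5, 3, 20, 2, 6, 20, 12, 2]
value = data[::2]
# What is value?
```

data has length 8. The slice data[::2] selects indices [0, 2, 4, 6] (0->5, 2->20, 4->6, 6->12), giving [5, 20, 6, 12].

[5, 20, 6, 12]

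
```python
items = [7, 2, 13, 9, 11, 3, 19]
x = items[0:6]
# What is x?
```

items has length 7. The slice items[0:6] selects indices [0, 1, 2, 3, 4, 5] (0->7, 1->2, 2->13, 3->9, 4->11, 5->3), giving [7, 2, 13, 9, 11, 3].

[7, 2, 13, 9, 11, 3]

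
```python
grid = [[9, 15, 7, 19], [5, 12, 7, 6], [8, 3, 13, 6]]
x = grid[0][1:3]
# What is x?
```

grid[0] = [9, 15, 7, 19]. grid[0] has length 4. The slice grid[0][1:3] selects indices [1, 2] (1->15, 2->7), giving [15, 7].

[15, 7]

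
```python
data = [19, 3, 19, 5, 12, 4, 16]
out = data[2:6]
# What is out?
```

data has length 7. The slice data[2:6] selects indices [2, 3, 4, 5] (2->19, 3->5, 4->12, 5->4), giving [19, 5, 12, 4].

[19, 5, 12, 4]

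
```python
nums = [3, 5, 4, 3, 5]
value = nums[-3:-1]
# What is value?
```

nums has length 5. The slice nums[-3:-1] selects indices [2, 3] (2->4, 3->3), giving [4, 3].

[4, 3]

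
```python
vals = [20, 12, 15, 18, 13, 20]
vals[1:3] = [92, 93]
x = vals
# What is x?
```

vals starts as [20, 12, 15, 18, 13, 20] (length 6). The slice vals[1:3] covers indices [1, 2] with values [12, 15]. Replacing that slice with [92, 93] (same length) produces [20, 92, 93, 18, 13, 20].

[20, 92, 93, 18, 13, 20]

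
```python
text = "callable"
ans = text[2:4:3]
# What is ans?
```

text has length 8. The slice text[2:4:3] selects indices [2] (2->'l'), giving 'l'.

'l'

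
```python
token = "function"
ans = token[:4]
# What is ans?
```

token has length 8. The slice token[:4] selects indices [0, 1, 2, 3] (0->'f', 1->'u', 2->'n', 3->'c'), giving 'func'.

'func'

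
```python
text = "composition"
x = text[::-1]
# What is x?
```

text has length 11. The slice text[::-1] selects indices [10, 9, 8, 7, 6, 5, 4, 3, 2, 1, 0] (10->'n', 9->'o', 8->'i', 7->'t', 6->'i', 5->'s', 4->'o', 3->'p', 2->'m', 1->'o', 0->'c'), giving 'noitisopmoc'.

'noitisopmoc'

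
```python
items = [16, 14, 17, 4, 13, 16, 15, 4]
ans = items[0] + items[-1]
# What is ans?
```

items has length 8. items[0] = 16.
items has length 8. Negative index -1 maps to positive index 8 + (-1) = 7. items[7] = 4.
Sum: 16 + 4 = 20.

20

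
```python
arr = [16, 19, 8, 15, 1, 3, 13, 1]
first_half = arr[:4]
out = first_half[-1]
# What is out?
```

arr has length 8. The slice arr[:4] selects indices [0, 1, 2, 3] (0->16, 1->19, 2->8, 3->15), giving [16, 19, 8, 15]. So first_half = [16, 19, 8, 15]. Then first_half[-1] = 15.

15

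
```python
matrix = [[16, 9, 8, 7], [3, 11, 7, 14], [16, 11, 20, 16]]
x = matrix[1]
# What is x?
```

matrix has 3 rows. Row 1 is [3, 11, 7, 14].

[3, 11, 7, 14]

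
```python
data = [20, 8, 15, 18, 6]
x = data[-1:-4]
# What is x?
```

data has length 5. The slice data[-1:-4] resolves to an empty index range, so the result is [].

[]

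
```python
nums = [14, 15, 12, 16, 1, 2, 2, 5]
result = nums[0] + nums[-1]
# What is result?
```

nums has length 8. nums[0] = 14.
nums has length 8. Negative index -1 maps to positive index 8 + (-1) = 7. nums[7] = 5.
Sum: 14 + 5 = 19.

19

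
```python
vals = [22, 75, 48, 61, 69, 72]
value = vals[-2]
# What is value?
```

vals has length 6. Negative index -2 maps to positive index 6 + (-2) = 4. vals[4] = 69.

69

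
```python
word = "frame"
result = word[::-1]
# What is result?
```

word has length 5. The slice word[::-1] selects indices [4, 3, 2, 1, 0] (4->'e', 3->'m', 2->'a', 1->'r', 0->'f'), giving 'emarf'.

'emarf'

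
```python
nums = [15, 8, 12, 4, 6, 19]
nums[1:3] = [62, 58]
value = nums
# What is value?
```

nums starts as [15, 8, 12, 4, 6, 19] (length 6). The slice nums[1:3] covers indices [1, 2] with values [8, 12]. Replacing that slice with [62, 58] (same length) produces [15, 62, 58, 4, 6, 19].

[15, 62, 58, 4, 6, 19]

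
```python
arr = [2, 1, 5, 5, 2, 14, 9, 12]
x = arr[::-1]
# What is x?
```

arr has length 8. The slice arr[::-1] selects indices [7, 6, 5, 4, 3, 2, 1, 0] (7->12, 6->9, 5->14, 4->2, 3->5, 2->5, 1->1, 0->2), giving [12, 9, 14, 2, 5, 5, 1, 2].

[12, 9, 14, 2, 5, 5, 1, 2]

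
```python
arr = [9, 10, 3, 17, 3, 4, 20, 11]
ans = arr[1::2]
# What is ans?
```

arr has length 8. The slice arr[1::2] selects indices [1, 3, 5, 7] (1->10, 3->17, 5->4, 7->11), giving [10, 17, 4, 11].

[10, 17, 4, 11]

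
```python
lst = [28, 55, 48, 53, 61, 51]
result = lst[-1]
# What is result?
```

lst has length 6. Negative index -1 maps to positive index 6 + (-1) = 5. lst[5] = 51.

51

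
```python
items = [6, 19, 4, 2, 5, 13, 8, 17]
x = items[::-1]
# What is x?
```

items has length 8. The slice items[::-1] selects indices [7, 6, 5, 4, 3, 2, 1, 0] (7->17, 6->8, 5->13, 4->5, 3->2, 2->4, 1->19, 0->6), giving [17, 8, 13, 5, 2, 4, 19, 6].

[17, 8, 13, 5, 2, 4, 19, 6]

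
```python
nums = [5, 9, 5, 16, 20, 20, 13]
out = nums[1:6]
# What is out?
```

nums has length 7. The slice nums[1:6] selects indices [1, 2, 3, 4, 5] (1->9, 2->5, 3->16, 4->20, 5->20), giving [9, 5, 16, 20, 20].

[9, 5, 16, 20, 20]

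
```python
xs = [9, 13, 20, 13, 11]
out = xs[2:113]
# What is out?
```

xs has length 5. The slice xs[2:113] selects indices [2, 3, 4] (2->20, 3->13, 4->11), giving [20, 13, 11].

[20, 13, 11]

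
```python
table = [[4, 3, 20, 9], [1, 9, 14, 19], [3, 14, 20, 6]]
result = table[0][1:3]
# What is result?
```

table[0] = [4, 3, 20, 9]. table[0] has length 4. The slice table[0][1:3] selects indices [1, 2] (1->3, 2->20), giving [3, 20].

[3, 20]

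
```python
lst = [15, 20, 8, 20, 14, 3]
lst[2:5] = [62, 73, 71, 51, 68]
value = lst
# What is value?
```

lst starts as [15, 20, 8, 20, 14, 3] (length 6). The slice lst[2:5] covers indices [2, 3, 4] with values [8, 20, 14]. Replacing that slice with [62, 73, 71, 51, 68] (different length) produces [15, 20, 62, 73, 71, 51, 68, 3].

[15, 20, 62, 73, 71, 51, 68, 3]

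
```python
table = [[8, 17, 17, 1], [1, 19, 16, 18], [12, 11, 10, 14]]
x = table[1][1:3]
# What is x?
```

table[1] = [1, 19, 16, 18]. table[1] has length 4. The slice table[1][1:3] selects indices [1, 2] (1->19, 2->16), giving [19, 16].

[19, 16]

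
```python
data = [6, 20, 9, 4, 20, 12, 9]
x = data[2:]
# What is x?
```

data has length 7. The slice data[2:] selects indices [2, 3, 4, 5, 6] (2->9, 3->4, 4->20, 5->12, 6->9), giving [9, 4, 20, 12, 9].

[9, 4, 20, 12, 9]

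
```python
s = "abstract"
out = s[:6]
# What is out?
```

s has length 8. The slice s[:6] selects indices [0, 1, 2, 3, 4, 5] (0->'a', 1->'b', 2->'s', 3->'t', 4->'r', 5->'a'), giving 'abstra'.

'abstra'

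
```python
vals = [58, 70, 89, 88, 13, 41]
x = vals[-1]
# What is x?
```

vals has length 6. Negative index -1 maps to positive index 6 + (-1) = 5. vals[5] = 41.

41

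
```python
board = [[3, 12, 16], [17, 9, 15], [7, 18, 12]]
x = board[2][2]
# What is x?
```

board[2] = [7, 18, 12]. Taking column 2 of that row yields 12.

12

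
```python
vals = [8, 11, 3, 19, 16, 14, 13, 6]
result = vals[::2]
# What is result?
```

vals has length 8. The slice vals[::2] selects indices [0, 2, 4, 6] (0->8, 2->3, 4->16, 6->13), giving [8, 3, 16, 13].

[8, 3, 16, 13]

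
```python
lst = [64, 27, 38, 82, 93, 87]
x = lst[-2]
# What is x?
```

lst has length 6. Negative index -2 maps to positive index 6 + (-2) = 4. lst[4] = 93.

93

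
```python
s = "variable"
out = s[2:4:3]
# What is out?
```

s has length 8. The slice s[2:4:3] selects indices [2] (2->'r'), giving 'r'.

'r'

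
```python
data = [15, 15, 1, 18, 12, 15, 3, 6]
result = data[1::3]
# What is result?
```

data has length 8. The slice data[1::3] selects indices [1, 4, 7] (1->15, 4->12, 7->6), giving [15, 12, 6].

[15, 12, 6]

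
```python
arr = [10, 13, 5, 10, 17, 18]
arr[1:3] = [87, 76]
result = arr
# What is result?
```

arr starts as [10, 13, 5, 10, 17, 18] (length 6). The slice arr[1:3] covers indices [1, 2] with values [13, 5]. Replacing that slice with [87, 76] (same length) produces [10, 87, 76, 10, 17, 18].

[10, 87, 76, 10, 17, 18]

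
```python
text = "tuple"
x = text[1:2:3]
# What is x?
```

text has length 5. The slice text[1:2:3] selects indices [1] (1->'u'), giving 'u'.

'u'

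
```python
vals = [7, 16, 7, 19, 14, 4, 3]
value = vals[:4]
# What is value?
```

vals has length 7. The slice vals[:4] selects indices [0, 1, 2, 3] (0->7, 1->16, 2->7, 3->19), giving [7, 16, 7, 19].

[7, 16, 7, 19]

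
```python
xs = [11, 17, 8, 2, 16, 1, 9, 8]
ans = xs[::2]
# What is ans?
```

xs has length 8. The slice xs[::2] selects indices [0, 2, 4, 6] (0->11, 2->8, 4->16, 6->9), giving [11, 8, 16, 9].

[11, 8, 16, 9]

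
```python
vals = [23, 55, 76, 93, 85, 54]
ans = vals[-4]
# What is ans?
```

vals has length 6. Negative index -4 maps to positive index 6 + (-4) = 2. vals[2] = 76.

76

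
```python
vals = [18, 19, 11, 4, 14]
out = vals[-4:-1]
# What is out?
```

vals has length 5. The slice vals[-4:-1] selects indices [1, 2, 3] (1->19, 2->11, 3->4), giving [19, 11, 4].

[19, 11, 4]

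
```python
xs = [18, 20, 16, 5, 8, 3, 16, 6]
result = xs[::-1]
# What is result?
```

xs has length 8. The slice xs[::-1] selects indices [7, 6, 5, 4, 3, 2, 1, 0] (7->6, 6->16, 5->3, 4->8, 3->5, 2->16, 1->20, 0->18), giving [6, 16, 3, 8, 5, 16, 20, 18].

[6, 16, 3, 8, 5, 16, 20, 18]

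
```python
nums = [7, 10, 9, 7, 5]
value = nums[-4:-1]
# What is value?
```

nums has length 5. The slice nums[-4:-1] selects indices [1, 2, 3] (1->10, 2->9, 3->7), giving [10, 9, 7].

[10, 9, 7]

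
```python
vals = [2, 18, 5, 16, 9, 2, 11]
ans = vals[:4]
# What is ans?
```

vals has length 7. The slice vals[:4] selects indices [0, 1, 2, 3] (0->2, 1->18, 2->5, 3->16), giving [2, 18, 5, 16].

[2, 18, 5, 16]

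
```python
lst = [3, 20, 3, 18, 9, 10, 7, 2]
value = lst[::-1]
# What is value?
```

lst has length 8. The slice lst[::-1] selects indices [7, 6, 5, 4, 3, 2, 1, 0] (7->2, 6->7, 5->10, 4->9, 3->18, 2->3, 1->20, 0->3), giving [2, 7, 10, 9, 18, 3, 20, 3].

[2, 7, 10, 9, 18, 3, 20, 3]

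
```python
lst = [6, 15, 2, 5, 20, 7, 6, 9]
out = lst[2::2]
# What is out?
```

lst has length 8. The slice lst[2::2] selects indices [2, 4, 6] (2->2, 4->20, 6->6), giving [2, 20, 6].

[2, 20, 6]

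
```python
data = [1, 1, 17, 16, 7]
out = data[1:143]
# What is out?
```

data has length 5. The slice data[1:143] selects indices [1, 2, 3, 4] (1->1, 2->17, 3->16, 4->7), giving [1, 17, 16, 7].

[1, 17, 16, 7]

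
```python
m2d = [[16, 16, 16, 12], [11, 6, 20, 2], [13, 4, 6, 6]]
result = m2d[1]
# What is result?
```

m2d has 3 rows. Row 1 is [11, 6, 20, 2].

[11, 6, 20, 2]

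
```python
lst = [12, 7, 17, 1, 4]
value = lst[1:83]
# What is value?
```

lst has length 5. The slice lst[1:83] selects indices [1, 2, 3, 4] (1->7, 2->17, 3->1, 4->4), giving [7, 17, 1, 4].

[7, 17, 1, 4]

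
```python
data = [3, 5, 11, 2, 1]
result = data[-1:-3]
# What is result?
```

data has length 5. The slice data[-1:-3] resolves to an empty index range, so the result is [].

[]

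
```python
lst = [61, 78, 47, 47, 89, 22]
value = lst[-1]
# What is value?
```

lst has length 6. Negative index -1 maps to positive index 6 + (-1) = 5. lst[5] = 22.

22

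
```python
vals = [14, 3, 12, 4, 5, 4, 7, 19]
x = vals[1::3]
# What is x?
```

vals has length 8. The slice vals[1::3] selects indices [1, 4, 7] (1->3, 4->5, 7->19), giving [3, 5, 19].

[3, 5, 19]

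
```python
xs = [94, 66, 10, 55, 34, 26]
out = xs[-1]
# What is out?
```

xs has length 6. Negative index -1 maps to positive index 6 + (-1) = 5. xs[5] = 26.

26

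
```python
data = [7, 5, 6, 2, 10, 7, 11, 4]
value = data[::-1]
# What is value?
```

data has length 8. The slice data[::-1] selects indices [7, 6, 5, 4, 3, 2, 1, 0] (7->4, 6->11, 5->7, 4->10, 3->2, 2->6, 1->5, 0->7), giving [4, 11, 7, 10, 2, 6, 5, 7].

[4, 11, 7, 10, 2, 6, 5, 7]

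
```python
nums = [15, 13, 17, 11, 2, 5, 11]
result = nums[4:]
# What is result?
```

nums has length 7. The slice nums[4:] selects indices [4, 5, 6] (4->2, 5->5, 6->11), giving [2, 5, 11].

[2, 5, 11]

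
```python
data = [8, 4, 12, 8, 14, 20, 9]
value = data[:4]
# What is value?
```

data has length 7. The slice data[:4] selects indices [0, 1, 2, 3] (0->8, 1->4, 2->12, 3->8), giving [8, 4, 12, 8].

[8, 4, 12, 8]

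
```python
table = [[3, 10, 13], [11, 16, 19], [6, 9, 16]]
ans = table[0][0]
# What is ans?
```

table[0] = [3, 10, 13]. Taking column 0 of that row yields 3.

3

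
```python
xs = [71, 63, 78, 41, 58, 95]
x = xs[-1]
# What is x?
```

xs has length 6. Negative index -1 maps to positive index 6 + (-1) = 5. xs[5] = 95.

95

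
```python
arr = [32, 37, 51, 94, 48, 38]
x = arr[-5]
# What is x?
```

arr has length 6. Negative index -5 maps to positive index 6 + (-5) = 1. arr[1] = 37.

37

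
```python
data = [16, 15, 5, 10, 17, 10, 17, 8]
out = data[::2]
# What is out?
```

data has length 8. The slice data[::2] selects indices [0, 2, 4, 6] (0->16, 2->5, 4->17, 6->17), giving [16, 5, 17, 17].

[16, 5, 17, 17]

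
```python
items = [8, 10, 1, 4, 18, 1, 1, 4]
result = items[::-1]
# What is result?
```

items has length 8. The slice items[::-1] selects indices [7, 6, 5, 4, 3, 2, 1, 0] (7->4, 6->1, 5->1, 4->18, 3->4, 2->1, 1->10, 0->8), giving [4, 1, 1, 18, 4, 1, 10, 8].

[4, 1, 1, 18, 4, 1, 10, 8]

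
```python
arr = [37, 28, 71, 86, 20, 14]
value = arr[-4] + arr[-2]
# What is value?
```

arr has length 6. Negative index -4 maps to positive index 6 + (-4) = 2. arr[2] = 71.
arr has length 6. Negative index -2 maps to positive index 6 + (-2) = 4. arr[4] = 20.
Sum: 71 + 20 = 91.

91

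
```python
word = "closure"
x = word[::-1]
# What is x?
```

word has length 7. The slice word[::-1] selects indices [6, 5, 4, 3, 2, 1, 0] (6->'e', 5->'r', 4->'u', 3->'s', 2->'o', 1->'l', 0->'c'), giving 'erusolc'.

'erusolc'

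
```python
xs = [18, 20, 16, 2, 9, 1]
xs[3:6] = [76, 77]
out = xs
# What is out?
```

xs starts as [18, 20, 16, 2, 9, 1] (length 6). The slice xs[3:6] covers indices [3, 4, 5] with values [2, 9, 1]. Replacing that slice with [76, 77] (different length) produces [18, 20, 16, 76, 77].

[18, 20, 16, 76, 77]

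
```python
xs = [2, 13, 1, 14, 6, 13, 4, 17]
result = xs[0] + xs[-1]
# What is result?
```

xs has length 8. xs[0] = 2.
xs has length 8. Negative index -1 maps to positive index 8 + (-1) = 7. xs[7] = 17.
Sum: 2 + 17 = 19.

19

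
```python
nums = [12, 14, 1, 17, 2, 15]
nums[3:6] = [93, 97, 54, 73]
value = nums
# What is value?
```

nums starts as [12, 14, 1, 17, 2, 15] (length 6). The slice nums[3:6] covers indices [3, 4, 5] with values [17, 2, 15]. Replacing that slice with [93, 97, 54, 73] (different length) produces [12, 14, 1, 93, 97, 54, 73].

[12, 14, 1, 93, 97, 54, 73]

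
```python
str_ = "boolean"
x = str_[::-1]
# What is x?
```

str_ has length 7. The slice str_[::-1] selects indices [6, 5, 4, 3, 2, 1, 0] (6->'n', 5->'a', 4->'e', 3->'l', 2->'o', 1->'o', 0->'b'), giving 'naeloob'.

'naeloob'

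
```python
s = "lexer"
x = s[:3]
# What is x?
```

s has length 5. The slice s[:3] selects indices [0, 1, 2] (0->'l', 1->'e', 2->'x'), giving 'lex'.

'lex'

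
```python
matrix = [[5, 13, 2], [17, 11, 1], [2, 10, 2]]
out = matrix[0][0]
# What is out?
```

matrix[0] = [5, 13, 2]. Taking column 0 of that row yields 5.

5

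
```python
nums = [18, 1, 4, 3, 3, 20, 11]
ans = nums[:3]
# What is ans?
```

nums has length 7. The slice nums[:3] selects indices [0, 1, 2] (0->18, 1->1, 2->4), giving [18, 1, 4].

[18, 1, 4]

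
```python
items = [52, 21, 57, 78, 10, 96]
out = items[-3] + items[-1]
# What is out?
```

items has length 6. Negative index -3 maps to positive index 6 + (-3) = 3. items[3] = 78.
items has length 6. Negative index -1 maps to positive index 6 + (-1) = 5. items[5] = 96.
Sum: 78 + 96 = 174.

174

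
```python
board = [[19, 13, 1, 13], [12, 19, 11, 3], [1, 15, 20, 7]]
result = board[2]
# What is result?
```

board has 3 rows. Row 2 is [1, 15, 20, 7].

[1, 15, 20, 7]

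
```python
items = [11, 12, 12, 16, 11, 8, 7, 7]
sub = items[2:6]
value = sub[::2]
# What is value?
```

items has length 8. The slice items[2:6] selects indices [2, 3, 4, 5] (2->12, 3->16, 4->11, 5->8), giving [12, 16, 11, 8]. So sub = [12, 16, 11, 8]. sub has length 4. The slice sub[::2] selects indices [0, 2] (0->12, 2->11), giving [12, 11].

[12, 11]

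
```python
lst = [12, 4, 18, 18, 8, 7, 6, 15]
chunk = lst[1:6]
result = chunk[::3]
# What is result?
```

lst has length 8. The slice lst[1:6] selects indices [1, 2, 3, 4, 5] (1->4, 2->18, 3->18, 4->8, 5->7), giving [4, 18, 18, 8, 7]. So chunk = [4, 18, 18, 8, 7]. chunk has length 5. The slice chunk[::3] selects indices [0, 3] (0->4, 3->8), giving [4, 8].

[4, 8]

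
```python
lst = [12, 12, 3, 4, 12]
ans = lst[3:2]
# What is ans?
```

lst has length 5. The slice lst[3:2] resolves to an empty index range, so the result is [].

[]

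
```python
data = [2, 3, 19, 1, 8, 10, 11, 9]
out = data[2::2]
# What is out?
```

data has length 8. The slice data[2::2] selects indices [2, 4, 6] (2->19, 4->8, 6->11), giving [19, 8, 11].

[19, 8, 11]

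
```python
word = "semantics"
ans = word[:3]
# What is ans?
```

word has length 9. The slice word[:3] selects indices [0, 1, 2] (0->'s', 1->'e', 2->'m'), giving 'sem'.

'sem'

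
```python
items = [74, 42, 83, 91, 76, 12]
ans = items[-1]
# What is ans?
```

items has length 6. Negative index -1 maps to positive index 6 + (-1) = 5. items[5] = 12.

12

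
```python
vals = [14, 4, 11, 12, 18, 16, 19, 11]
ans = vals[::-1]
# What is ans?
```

vals has length 8. The slice vals[::-1] selects indices [7, 6, 5, 4, 3, 2, 1, 0] (7->11, 6->19, 5->16, 4->18, 3->12, 2->11, 1->4, 0->14), giving [11, 19, 16, 18, 12, 11, 4, 14].

[11, 19, 16, 18, 12, 11, 4, 14]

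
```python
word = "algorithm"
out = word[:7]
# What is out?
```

word has length 9. The slice word[:7] selects indices [0, 1, 2, 3, 4, 5, 6] (0->'a', 1->'l', 2->'g', 3->'o', 4->'r', 5->'i', 6->'t'), giving 'algorit'.

'algorit'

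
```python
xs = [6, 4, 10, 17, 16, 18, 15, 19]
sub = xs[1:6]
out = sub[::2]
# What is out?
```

xs has length 8. The slice xs[1:6] selects indices [1, 2, 3, 4, 5] (1->4, 2->10, 3->17, 4->16, 5->18), giving [4, 10, 17, 16, 18]. So sub = [4, 10, 17, 16, 18]. sub has length 5. The slice sub[::2] selects indices [0, 2, 4] (0->4, 2->17, 4->18), giving [4, 17, 18].

[4, 17, 18]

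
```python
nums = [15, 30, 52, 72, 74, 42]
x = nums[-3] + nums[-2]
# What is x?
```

nums has length 6. Negative index -3 maps to positive index 6 + (-3) = 3. nums[3] = 72.
nums has length 6. Negative index -2 maps to positive index 6 + (-2) = 4. nums[4] = 74.
Sum: 72 + 74 = 146.

146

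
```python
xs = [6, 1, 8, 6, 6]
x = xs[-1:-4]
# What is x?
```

xs has length 5. The slice xs[-1:-4] resolves to an empty index range, so the result is [].

[]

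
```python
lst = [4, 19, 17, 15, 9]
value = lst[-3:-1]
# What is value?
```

lst has length 5. The slice lst[-3:-1] selects indices [2, 3] (2->17, 3->15), giving [17, 15].

[17, 15]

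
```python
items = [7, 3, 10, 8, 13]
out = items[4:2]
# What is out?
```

items has length 5. The slice items[4:2] resolves to an empty index range, so the result is [].

[]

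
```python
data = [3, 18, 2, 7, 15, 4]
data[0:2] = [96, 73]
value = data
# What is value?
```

data starts as [3, 18, 2, 7, 15, 4] (length 6). The slice data[0:2] covers indices [0, 1] with values [3, 18]. Replacing that slice with [96, 73] (same length) produces [96, 73, 2, 7, 15, 4].

[96, 73, 2, 7, 15, 4]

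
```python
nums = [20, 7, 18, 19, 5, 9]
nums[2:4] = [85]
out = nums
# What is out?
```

nums starts as [20, 7, 18, 19, 5, 9] (length 6). The slice nums[2:4] covers indices [2, 3] with values [18, 19]. Replacing that slice with [85] (different length) produces [20, 7, 85, 5, 9].

[20, 7, 85, 5, 9]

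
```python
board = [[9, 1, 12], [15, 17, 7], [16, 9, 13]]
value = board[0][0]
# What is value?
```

board[0] = [9, 1, 12]. Taking column 0 of that row yields 9.

9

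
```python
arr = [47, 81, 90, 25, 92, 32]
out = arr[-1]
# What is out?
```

arr has length 6. Negative index -1 maps to positive index 6 + (-1) = 5. arr[5] = 32.

32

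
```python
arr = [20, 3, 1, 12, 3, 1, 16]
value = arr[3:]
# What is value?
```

arr has length 7. The slice arr[3:] selects indices [3, 4, 5, 6] (3->12, 4->3, 5->1, 6->16), giving [12, 3, 1, 16].

[12, 3, 1, 16]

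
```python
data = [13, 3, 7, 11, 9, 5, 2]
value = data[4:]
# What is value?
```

data has length 7. The slice data[4:] selects indices [4, 5, 6] (4->9, 5->5, 6->2), giving [9, 5, 2].

[9, 5, 2]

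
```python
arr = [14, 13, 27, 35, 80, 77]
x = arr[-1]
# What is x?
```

arr has length 6. Negative index -1 maps to positive index 6 + (-1) = 5. arr[5] = 77.

77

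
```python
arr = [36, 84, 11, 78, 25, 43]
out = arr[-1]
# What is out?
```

arr has length 6. Negative index -1 maps to positive index 6 + (-1) = 5. arr[5] = 43.

43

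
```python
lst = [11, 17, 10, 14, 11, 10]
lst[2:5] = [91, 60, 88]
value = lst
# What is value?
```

lst starts as [11, 17, 10, 14, 11, 10] (length 6). The slice lst[2:5] covers indices [2, 3, 4] with values [10, 14, 11]. Replacing that slice with [91, 60, 88] (same length) produces [11, 17, 91, 60, 88, 10].

[11, 17, 91, 60, 88, 10]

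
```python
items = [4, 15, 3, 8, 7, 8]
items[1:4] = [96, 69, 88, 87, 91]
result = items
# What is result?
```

items starts as [4, 15, 3, 8, 7, 8] (length 6). The slice items[1:4] covers indices [1, 2, 3] with values [15, 3, 8]. Replacing that slice with [96, 69, 88, 87, 91] (different length) produces [4, 96, 69, 88, 87, 91, 7, 8].

[4, 96, 69, 88, 87, 91, 7, 8]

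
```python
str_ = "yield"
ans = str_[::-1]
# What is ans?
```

str_ has length 5. The slice str_[::-1] selects indices [4, 3, 2, 1, 0] (4->'d', 3->'l', 2->'e', 1->'i', 0->'y'), giving 'dleiy'.

'dleiy'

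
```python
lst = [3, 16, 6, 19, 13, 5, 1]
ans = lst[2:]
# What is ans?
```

lst has length 7. The slice lst[2:] selects indices [2, 3, 4, 5, 6] (2->6, 3->19, 4->13, 5->5, 6->1), giving [6, 19, 13, 5, 1].

[6, 19, 13, 5, 1]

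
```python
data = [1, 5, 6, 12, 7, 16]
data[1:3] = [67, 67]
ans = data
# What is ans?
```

data starts as [1, 5, 6, 12, 7, 16] (length 6). The slice data[1:3] covers indices [1, 2] with values [5, 6]. Replacing that slice with [67, 67] (same length) produces [1, 67, 67, 12, 7, 16].

[1, 67, 67, 12, 7, 16]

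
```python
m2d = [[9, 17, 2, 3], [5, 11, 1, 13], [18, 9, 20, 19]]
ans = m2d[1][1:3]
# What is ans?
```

m2d[1] = [5, 11, 1, 13]. m2d[1] has length 4. The slice m2d[1][1:3] selects indices [1, 2] (1->11, 2->1), giving [11, 1].

[11, 1]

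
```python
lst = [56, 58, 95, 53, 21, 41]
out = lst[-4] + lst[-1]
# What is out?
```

lst has length 6. Negative index -4 maps to positive index 6 + (-4) = 2. lst[2] = 95.
lst has length 6. Negative index -1 maps to positive index 6 + (-1) = 5. lst[5] = 41.
Sum: 95 + 41 = 136.

136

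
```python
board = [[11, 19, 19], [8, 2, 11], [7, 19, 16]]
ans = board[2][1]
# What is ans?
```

board[2] = [7, 19, 16]. Taking column 1 of that row yields 19.

19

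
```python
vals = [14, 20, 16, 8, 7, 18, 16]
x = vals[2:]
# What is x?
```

vals has length 7. The slice vals[2:] selects indices [2, 3, 4, 5, 6] (2->16, 3->8, 4->7, 5->18, 6->16), giving [16, 8, 7, 18, 16].

[16, 8, 7, 18, 16]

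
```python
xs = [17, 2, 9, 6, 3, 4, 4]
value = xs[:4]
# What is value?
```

xs has length 7. The slice xs[:4] selects indices [0, 1, 2, 3] (0->17, 1->2, 2->9, 3->6), giving [17, 2, 9, 6].

[17, 2, 9, 6]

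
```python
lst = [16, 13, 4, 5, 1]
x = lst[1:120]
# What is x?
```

lst has length 5. The slice lst[1:120] selects indices [1, 2, 3, 4] (1->13, 2->4, 3->5, 4->1), giving [13, 4, 5, 1].

[13, 4, 5, 1]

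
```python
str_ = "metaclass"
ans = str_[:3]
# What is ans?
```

str_ has length 9. The slice str_[:3] selects indices [0, 1, 2] (0->'m', 1->'e', 2->'t'), giving 'met'.

'met'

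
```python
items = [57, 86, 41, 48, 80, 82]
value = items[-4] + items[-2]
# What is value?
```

items has length 6. Negative index -4 maps to positive index 6 + (-4) = 2. items[2] = 41.
items has length 6. Negative index -2 maps to positive index 6 + (-2) = 4. items[4] = 80.
Sum: 41 + 80 = 121.

121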